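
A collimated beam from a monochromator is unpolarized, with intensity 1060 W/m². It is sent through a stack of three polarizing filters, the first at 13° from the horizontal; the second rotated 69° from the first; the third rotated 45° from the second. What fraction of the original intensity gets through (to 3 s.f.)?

I/I₀ ≈ 0.0321

Unpolarized light through the first polarizer → I₁ = 1060 W/m²/2 = 530 W/m², polarized at 13°.
I₂ = I₁ · cos²(69°) = 530 · 0.1284 = 68.07 W/m².
I₃ = I₂ · cos²(45°) = 68.07 · 0.5 = 34.03 W/m².
Transmitted fraction = 0.03211.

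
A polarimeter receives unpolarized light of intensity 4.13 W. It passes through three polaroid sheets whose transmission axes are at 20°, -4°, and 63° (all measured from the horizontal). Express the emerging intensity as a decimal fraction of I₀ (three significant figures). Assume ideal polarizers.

I/I₀ ≈ 0.0637

Unpolarized light through the first polarizer → I₁ = 4.13 W/2 = 2.065 W, polarized at 20°.
I₂ = I₁ · cos²(24°) = 2.065 · 0.8346 = 1.723 W.
I₃ = I₂ · cos²(67°) = 1.723 · 0.1527 = 0.2631 W.
Transmitted fraction = 0.06371.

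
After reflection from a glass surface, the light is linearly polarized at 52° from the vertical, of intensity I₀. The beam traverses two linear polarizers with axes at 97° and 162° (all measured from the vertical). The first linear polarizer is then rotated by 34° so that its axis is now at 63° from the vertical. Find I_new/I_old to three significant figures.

Before rotation:
I₁ = I₀ cos²(97° − 52°) = I₀ cos²(45°) = 0.5 I₀.
I₂ = I₁ cos²(162° − 97°) = 0.5 I₀ · cos²(65°) = 0.0893 I₀.
After rotation:
I₁ = I₀ cos²(63° − 52°) = I₀ cos²(11°) = 0.9636 I₀.
Angle between axes 1 and 2: 81°. I₂ = 0.9636 I₀ · cos²(81°) = 0.02358 I₀.
Ratio = 0.02358 / 0.0893 = 0.2641.

I_new/I_old ≈ 0.264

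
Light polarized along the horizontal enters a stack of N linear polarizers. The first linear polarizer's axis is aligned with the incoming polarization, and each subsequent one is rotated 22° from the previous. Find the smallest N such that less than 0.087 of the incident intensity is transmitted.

N = 18

First polarizer is aligned with the polarization: full transmission.
Each further stage multiplies by cos²(22°) = 0.8597.
After N polarizers: T = 0.8597^(N−1). Require T < 0.087 ⇒ N−1 > ln(0.087)/ln(0.8597) = 16.15, so N−1 ≥ 17 and N = 18.
Check: N=18 gives T = 0.0765 < 0.087; N=17 gives T = 0.08898.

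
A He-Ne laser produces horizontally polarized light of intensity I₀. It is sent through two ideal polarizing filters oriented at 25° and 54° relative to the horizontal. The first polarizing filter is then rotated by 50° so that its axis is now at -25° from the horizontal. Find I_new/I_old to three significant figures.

Before rotation:
I₁ = I₀ cos²(25° − 0°) = I₀ cos²(25°) = 0.8214 I₀.
I₂ = I₁ cos²(54° − 25°) = 0.8214 I₀ · cos²(29°) = 0.6283 I₀.
After rotation:
I₁ = I₀ cos²(-25° − 0°) = I₀ cos²(25°) = 0.8214 I₀.
I₂ = I₁ cos²(54° + 25°) = 0.8214 I₀ · cos²(79°) = 0.02991 I₀.
Ratio = 0.02991 / 0.6283 = 0.04759.

I_new/I_old ≈ 0.0476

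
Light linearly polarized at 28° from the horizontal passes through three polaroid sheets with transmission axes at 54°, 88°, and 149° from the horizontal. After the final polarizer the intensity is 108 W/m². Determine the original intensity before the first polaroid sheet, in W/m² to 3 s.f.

By Malus's law, I₁ = I₀ cos²(54° − 28°) = I₀ cos²(26°) = 0.8078 I₀.
I₂ = I₁ cos²(88° − 54°) = 0.8078 I₀ · cos²(34°) = 0.5552 I₀.
I₃ = I₂ cos²(149° − 88°) = 0.5552 I₀ · cos²(61°) = 0.1305 I₀.
So 108 W/m² = 0.1305 I₀, giving I₀ = 108/0.1305 = 827.6 W/m².

I₀ ≈ 828 W/m²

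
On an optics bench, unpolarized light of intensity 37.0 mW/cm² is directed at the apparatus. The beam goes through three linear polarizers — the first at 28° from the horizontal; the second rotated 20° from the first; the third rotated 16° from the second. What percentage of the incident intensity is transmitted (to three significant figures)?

≈ 40.8%

Unpolarized light through the first polarizer → I₁ = 37.0 mW/cm²/2 = 18.5 mW/cm², polarized at 28°.
I₂ = I₁ · cos²(20°) = 18.5 · 0.883 = 16.34 mW/cm².
I₃ = I₂ · cos²(16°) = 16.34 · 0.924 = 15.09 mW/cm².
That is 40.8% of the incident intensity.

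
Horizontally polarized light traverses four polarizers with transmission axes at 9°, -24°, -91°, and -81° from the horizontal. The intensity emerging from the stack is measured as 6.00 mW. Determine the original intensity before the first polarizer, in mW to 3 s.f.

I₀ ≈ 59.1 mW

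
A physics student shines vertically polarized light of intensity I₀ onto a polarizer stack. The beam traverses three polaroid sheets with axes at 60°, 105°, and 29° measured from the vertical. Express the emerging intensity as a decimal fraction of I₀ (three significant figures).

≈ 0.00732 I₀

I₁ = I₀ cos²(60° − 0°) = I₀ cos²(60°) = 0.25 I₀.
I₂ = I₁ cos²(105° − 60°) = 0.25 I₀ · cos²(45°) = 0.125 I₀.
I₃ = I₂ cos²(29° − 105°) = 0.125 I₀ · cos²(76°) = 0.007316 I₀.
Transmitted fraction = 0.007316.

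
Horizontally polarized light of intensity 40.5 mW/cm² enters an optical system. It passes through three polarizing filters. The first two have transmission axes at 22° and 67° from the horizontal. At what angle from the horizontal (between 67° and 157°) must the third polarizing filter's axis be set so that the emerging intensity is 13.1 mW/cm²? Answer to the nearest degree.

I₁ = I₀ cos²(22° − 0°) = I₀ cos²(22°) = 0.8597 I₀.
I₂ = I₁ cos²(67° − 22°) = 0.8597 I₀ · cos²(45°) = 0.4298 I₀.
Target fraction: 13.1 / 40.5 mW/cm² = 0.3235 of I₀.
Need I₃/I₀ = 0.3235, so cos²(θ − 67°) = 0.3235 / 0.4298 = 0.7525.
θ − 67° = arccos(√0.7525) = 29.8°, giving θ ≈ 67 + 29.8 = 96.8°.

θ ≈ 97°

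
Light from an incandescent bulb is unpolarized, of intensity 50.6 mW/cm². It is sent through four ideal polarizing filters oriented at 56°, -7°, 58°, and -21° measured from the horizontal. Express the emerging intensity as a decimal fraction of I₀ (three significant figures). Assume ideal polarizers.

I/I₀ ≈ 0.000670

Unpolarized light through the first polarizer → I₁ = 50.6 mW/cm²/2 = 25.3 mW/cm², polarized at 56°.
I₂ = I₁ · cos²(63°) = 25.3 · 0.2061 = 5.215 mW/cm².
I₃ = I₂ · cos²(65°) = 5.215 · 0.1786 = 0.9313 mW/cm².
I₄ = I₃ · cos²(79°) = 0.9313 · 0.03641 = 0.03391 mW/cm².
Transmitted fraction = 0.0006701.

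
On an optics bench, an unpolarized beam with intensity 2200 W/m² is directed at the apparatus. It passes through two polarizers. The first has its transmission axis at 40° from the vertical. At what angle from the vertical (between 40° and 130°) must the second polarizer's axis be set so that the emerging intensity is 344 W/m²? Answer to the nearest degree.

θ ≈ 96°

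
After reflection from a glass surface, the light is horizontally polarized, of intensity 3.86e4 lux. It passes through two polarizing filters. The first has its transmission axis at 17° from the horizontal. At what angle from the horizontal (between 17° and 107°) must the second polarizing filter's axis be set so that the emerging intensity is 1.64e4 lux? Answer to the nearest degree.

By Malus's law, I₁ = I₀ cos²(17° − 0°) = I₀ cos²(17°) = 0.9145 I₀.
Target fraction: 1.64e4 / 3.86e4 lux = 0.4249 of I₀.
Need I₂/I₀ = 0.4249, so cos²(θ − 17°) = 0.4249 / 0.9145 = 0.4646.
θ − 17° = arccos(√0.4646) = 47.0°, giving θ ≈ 17 + 47.0 = 64.0°.

θ ≈ 64°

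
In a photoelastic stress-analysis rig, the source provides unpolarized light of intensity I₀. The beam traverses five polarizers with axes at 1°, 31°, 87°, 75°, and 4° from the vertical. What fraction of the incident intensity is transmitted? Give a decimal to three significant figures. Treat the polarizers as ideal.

≈ 0.0119 I₀

Unpolarized light through the first polarizer → I₁ = ½ I₀, now polarized at 1°.
I₂ = I₁ cos²(31° − 1°) = 0.5 I₀ · cos²(30°) = 0.375 I₀.
I₃ = I₂ cos²(87° − 31°) = 0.375 I₀ · cos²(56°) = 0.1173 I₀.
I₄ = I₃ cos²(75° − 87°) = 0.1173 I₀ · cos²(12°) = 0.1122 I₀.
I₅ = I₄ cos²(4° − 75°) = 0.1122 I₀ · cos²(71°) = 0.01189 I₀.
Transmitted fraction = 0.01189.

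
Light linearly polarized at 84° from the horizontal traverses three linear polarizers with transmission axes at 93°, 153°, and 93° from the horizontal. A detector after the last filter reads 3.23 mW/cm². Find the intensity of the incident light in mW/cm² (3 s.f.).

I₀ ≈ 53.0 mW/cm²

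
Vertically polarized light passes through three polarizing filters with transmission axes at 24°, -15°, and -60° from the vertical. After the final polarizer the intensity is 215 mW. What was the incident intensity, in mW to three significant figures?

I₀ ≈ 853 mW

By Malus's law, I₁ = I₀ cos²(24° − 0°) = I₀ cos²(24°) = 0.8346 I₀.
I₂ = I₁ cos²(-15° − 24°) = 0.8346 I₀ · cos²(39°) = 0.504 I₀.
I₃ = I₂ cos²(-60° + 15°) = 0.504 I₀ · cos²(45°) = 0.252 I₀.
So 215 mW = 0.252 I₀, giving I₀ = 215/0.252 = 853.1 mW.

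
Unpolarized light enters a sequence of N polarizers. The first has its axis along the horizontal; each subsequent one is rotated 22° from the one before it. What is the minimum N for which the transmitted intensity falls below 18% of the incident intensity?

N = 8

First polarizer halves the unpolarized light: factor 1/2.
Each further stage multiplies by cos²(22°) = 0.8597.
After N polarizers: T = 0.5·0.8597^(N−1). Require T < 0.18 ⇒ N−1 > ln(0.18/0.5)/ln(0.8597) = 6.76, so N−1 ≥ 7 and N = 8.
Check: N=8 gives T = 0.1735 < 0.18; N=7 gives T = 0.2018.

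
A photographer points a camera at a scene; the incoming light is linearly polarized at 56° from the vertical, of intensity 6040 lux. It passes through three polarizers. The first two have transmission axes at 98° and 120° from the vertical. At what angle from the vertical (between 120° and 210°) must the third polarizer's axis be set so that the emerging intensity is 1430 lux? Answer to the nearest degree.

θ ≈ 165°

I₁ = I₀ cos²(98° − 56°) = I₀ cos²(42°) = 0.5523 I₀.
I₂ = I₁ cos²(120° − 98°) = 0.5523 I₀ · cos²(22°) = 0.4748 I₀.
Target fraction: 1430 / 6040 lux = 0.2368 of I₀.
Need I₃/I₀ = 0.2368, so cos²(θ − 120°) = 0.2368 / 0.4748 = 0.4987.
θ − 120° = arccos(√0.4987) = 45.1°, giving θ ≈ 120 + 45.1 = 165.1°.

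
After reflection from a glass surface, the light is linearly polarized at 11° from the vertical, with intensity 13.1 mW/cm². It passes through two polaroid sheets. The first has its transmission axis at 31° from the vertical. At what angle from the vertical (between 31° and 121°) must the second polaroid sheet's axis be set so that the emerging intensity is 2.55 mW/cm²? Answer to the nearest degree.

I₁ = I₀ cos²(31° − 11°) = I₀ cos²(20°) = 0.883 I₀.
Target fraction: 2.55 / 13.1 mW/cm² = 0.1947 of I₀.
Need I₂/I₀ = 0.1947, so cos²(θ − 31°) = 0.1947 / 0.883 = 0.2204.
θ − 31° = arccos(√0.2204) = 62.0°, giving θ ≈ 31 + 62.0 = 93.0°.

θ ≈ 93°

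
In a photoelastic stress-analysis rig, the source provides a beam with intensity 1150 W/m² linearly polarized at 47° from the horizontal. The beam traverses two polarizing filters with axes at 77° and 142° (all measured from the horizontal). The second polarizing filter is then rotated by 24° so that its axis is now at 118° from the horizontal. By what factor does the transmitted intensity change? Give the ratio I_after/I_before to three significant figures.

I_new/I_old ≈ 3.19

Before rotation:
I₁ = I₀ cos²(77° − 47°) = I₀ cos²(30°) = 0.75 I₀.
I₂ = I₁ cos²(142° − 77°) = 0.75 I₀ · cos²(65°) = 0.134 I₀.
After rotation:
I₁ = I₀ cos²(77° − 47°) = I₀ cos²(30°) = 0.75 I₀.
I₂ = I₁ cos²(118° − 77°) = 0.75 I₀ · cos²(41°) = 0.4272 I₀.
Ratio = 0.4272 / 0.134 = 3.189.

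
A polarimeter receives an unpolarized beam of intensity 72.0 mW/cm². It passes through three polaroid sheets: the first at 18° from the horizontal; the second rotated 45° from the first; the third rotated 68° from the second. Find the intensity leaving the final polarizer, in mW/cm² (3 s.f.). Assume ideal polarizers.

I ≈ 2.53 mW/cm²

Unpolarized light through the first polarizer → I₁ = 72.0 mW/cm²/2 = 36 mW/cm², polarized at 18°.
I₂ = I₁ · cos²(45°) = 36 · 0.5 = 18 mW/cm².
I₃ = I₂ · cos²(68°) = 18 · 0.1403 = 2.526 mW/cm².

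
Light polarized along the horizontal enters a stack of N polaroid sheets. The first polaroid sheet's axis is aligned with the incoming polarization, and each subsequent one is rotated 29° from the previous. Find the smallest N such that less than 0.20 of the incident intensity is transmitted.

N = 8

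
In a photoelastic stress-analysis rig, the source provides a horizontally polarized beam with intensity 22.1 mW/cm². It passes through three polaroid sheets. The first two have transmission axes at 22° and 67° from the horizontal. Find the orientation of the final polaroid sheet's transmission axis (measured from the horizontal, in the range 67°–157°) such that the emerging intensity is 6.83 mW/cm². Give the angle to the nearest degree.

θ ≈ 99°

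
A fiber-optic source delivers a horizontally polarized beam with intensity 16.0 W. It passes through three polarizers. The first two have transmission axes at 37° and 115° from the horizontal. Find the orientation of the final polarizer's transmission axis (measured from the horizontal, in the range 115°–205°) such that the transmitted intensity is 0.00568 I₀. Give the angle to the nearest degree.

θ ≈ 178°

I₁ = I₀ cos²(37° − 0°) = I₀ cos²(37°) = 0.6378 I₀.
I₂ = I₁ cos²(115° − 37°) = 0.6378 I₀ · cos²(78°) = 0.02757 I₀.
Need I₃/I₀ = 0.00568, so cos²(θ − 115°) = 0.00568 / 0.02757 = 0.206.
θ − 115° = arccos(√0.206) = 63.0°, giving θ ≈ 115 + 63.0 = 178.0°.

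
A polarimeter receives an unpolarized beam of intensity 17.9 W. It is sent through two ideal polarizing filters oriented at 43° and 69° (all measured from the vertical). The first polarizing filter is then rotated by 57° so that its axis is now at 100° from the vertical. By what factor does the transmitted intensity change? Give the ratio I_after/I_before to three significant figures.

I_new/I_old ≈ 0.910

Before rotation:
Unpolarized light through the first polarizer → I₁ = ½ I₀, now polarized at 43°.
I₂ = I₁ cos²(69° − 43°) = 0.5 I₀ · cos²(26°) = 0.4039 I₀.
After rotation:
Unpolarized light through the first polarizer → I₁ = ½ I₀, now polarized at 100°.
I₂ = I₁ cos²(69° − 100°) = 0.5 I₀ · cos²(31°) = 0.3674 I₀.
Ratio = 0.3674 / 0.4039 = 0.9095.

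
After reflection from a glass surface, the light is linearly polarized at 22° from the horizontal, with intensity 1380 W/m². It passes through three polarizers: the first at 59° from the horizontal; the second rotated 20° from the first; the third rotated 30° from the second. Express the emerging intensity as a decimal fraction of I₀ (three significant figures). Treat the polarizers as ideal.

I₁ = 1380 W/m² · cos²(37°) = 880.2 W/m².
I₂ = I₁ · cos²(20°) = 880.2 · 0.883 = 777.2 W/m².
I₃ = I₂ · cos²(30°) = 777.2 · 0.75 = 582.9 W/m².
Transmitted fraction = 0.4224.

I/I₀ ≈ 0.422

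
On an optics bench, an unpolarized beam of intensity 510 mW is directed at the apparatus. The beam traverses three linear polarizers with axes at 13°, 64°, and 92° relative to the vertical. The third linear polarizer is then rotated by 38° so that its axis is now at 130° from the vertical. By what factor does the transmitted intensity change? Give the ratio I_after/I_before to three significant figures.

Before rotation:
Unpolarized light through the first polarizer → I₁ = ½ I₀, now polarized at 13°.
I₂ = I₁ cos²(64° − 13°) = 0.5 I₀ · cos²(51°) = 0.198 I₀.
I₃ = I₂ cos²(92° − 64°) = 0.198 I₀ · cos²(28°) = 0.1544 I₀.
After rotation:
Unpolarized light through the first polarizer → I₁ = ½ I₀, now polarized at 13°.
I₂ = I₁ cos²(64° − 13°) = 0.5 I₀ · cos²(51°) = 0.198 I₀.
I₃ = I₂ cos²(130° − 64°) = 0.198 I₀ · cos²(66°) = 0.03276 I₀.
Ratio = 0.03276 / 0.1544 = 0.2122.

I_new/I_old ≈ 0.212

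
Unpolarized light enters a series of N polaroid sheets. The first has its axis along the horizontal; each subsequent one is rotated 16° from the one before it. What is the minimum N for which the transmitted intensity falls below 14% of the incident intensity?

First polarizer halves the unpolarized light: factor 1/2.
Each further stage multiplies by cos²(16°) = 0.924.
After N polarizers: T = 0.5·0.924^(N−1). Require T < 0.14 ⇒ N−1 > ln(0.14/0.5)/ln(0.924) = 16.11, so N−1 ≥ 17 and N = 18.
Check: N=18 gives T = 0.1305 < 0.14; N=17 gives T = 0.1412.

N = 18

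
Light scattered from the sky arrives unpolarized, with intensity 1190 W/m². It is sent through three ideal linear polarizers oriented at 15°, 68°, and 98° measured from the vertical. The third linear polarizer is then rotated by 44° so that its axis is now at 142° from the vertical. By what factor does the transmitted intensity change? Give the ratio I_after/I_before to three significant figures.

I_new/I_old ≈ 0.101

Before rotation:
Unpolarized light through the first polarizer → I₁ = ½ I₀, now polarized at 15°.
I₂ = I₁ cos²(68° − 15°) = 0.5 I₀ · cos²(53°) = 0.1811 I₀.
I₃ = I₂ cos²(98° − 68°) = 0.1811 I₀ · cos²(30°) = 0.1358 I₀.
After rotation:
Unpolarized light through the first polarizer → I₁ = ½ I₀, now polarized at 15°.
I₂ = I₁ cos²(68° − 15°) = 0.5 I₀ · cos²(53°) = 0.1811 I₀.
I₃ = I₂ cos²(142° − 68°) = 0.1811 I₀ · cos²(74°) = 0.01376 I₀.
Ratio = 0.01376 / 0.1358 = 0.1013.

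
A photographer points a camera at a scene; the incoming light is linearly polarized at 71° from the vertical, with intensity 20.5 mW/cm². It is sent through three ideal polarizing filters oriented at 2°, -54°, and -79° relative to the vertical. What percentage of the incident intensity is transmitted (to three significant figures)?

I₁ = 20.5 mW/cm² · cos²(69°) = 2.633 mW/cm².
I₂ = I₁ · cos²(56°) = 2.633 · 0.3127 = 0.8233 mW/cm².
I₃ = I₂ · cos²(25°) = 0.8233 · 0.8214 = 0.6762 mW/cm².
That is 3.299% of the incident intensity.

≈ 3.30%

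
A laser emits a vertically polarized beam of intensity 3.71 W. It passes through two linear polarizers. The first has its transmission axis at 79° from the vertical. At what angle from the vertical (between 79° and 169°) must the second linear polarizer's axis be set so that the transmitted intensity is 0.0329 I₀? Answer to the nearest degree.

θ ≈ 97°

I₁ = I₀ cos²(79° − 0°) = I₀ cos²(79°) = 0.03641 I₀.
Need I₂/I₀ = 0.0329, so cos²(θ − 79°) = 0.0329 / 0.03641 = 0.9036.
θ − 79° = arccos(√0.9036) = 18.1°, giving θ ≈ 79 + 18.1 = 97.1°.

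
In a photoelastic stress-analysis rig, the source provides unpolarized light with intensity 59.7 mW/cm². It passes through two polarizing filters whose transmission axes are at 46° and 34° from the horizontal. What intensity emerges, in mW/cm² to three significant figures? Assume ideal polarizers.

Unpolarized light through the first polarizer → I₁ = 59.7 mW/cm²/2 = 29.85 mW/cm², polarized at 46°.
I₂ = I₁ · cos²(12°) = 29.85 · 0.9568 = 28.56 mW/cm².

I ≈ 28.6 mW/cm²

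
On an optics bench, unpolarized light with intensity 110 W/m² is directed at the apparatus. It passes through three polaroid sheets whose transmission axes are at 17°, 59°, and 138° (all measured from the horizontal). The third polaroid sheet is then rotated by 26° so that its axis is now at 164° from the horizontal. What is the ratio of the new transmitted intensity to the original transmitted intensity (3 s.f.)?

I_new/I_old ≈ 1.84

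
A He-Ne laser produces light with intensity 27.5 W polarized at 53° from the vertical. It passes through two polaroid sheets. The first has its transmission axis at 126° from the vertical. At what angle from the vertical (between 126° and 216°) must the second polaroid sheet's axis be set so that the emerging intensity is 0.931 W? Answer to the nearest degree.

By Malus's law, I₁ = I₀ cos²(126° − 53°) = I₀ cos²(73°) = 0.08548 I₀.
Target fraction: 0.931 / 27.5 W = 0.03385 of I₀.
Need I₂/I₀ = 0.03385, so cos²(θ − 126°) = 0.03385 / 0.08548 = 0.396.
θ − 126° = arccos(√0.396) = 51.0°, giving θ ≈ 126 + 51.0 = 177.0°.

θ ≈ 177°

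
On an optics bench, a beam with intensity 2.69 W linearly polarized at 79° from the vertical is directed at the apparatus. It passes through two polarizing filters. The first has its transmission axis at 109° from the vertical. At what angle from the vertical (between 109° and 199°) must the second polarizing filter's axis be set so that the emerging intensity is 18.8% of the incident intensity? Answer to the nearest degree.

θ ≈ 169°

By Malus's law, I₁ = I₀ cos²(109° − 79°) = I₀ cos²(30°) = 0.75 I₀.
Need I₂/I₀ = 0.188, so cos²(θ − 109°) = 0.188 / 0.75 = 0.2507.
θ − 109° = arccos(√0.2507) = 60.0°, giving θ ≈ 109 + 60.0 = 169.0°.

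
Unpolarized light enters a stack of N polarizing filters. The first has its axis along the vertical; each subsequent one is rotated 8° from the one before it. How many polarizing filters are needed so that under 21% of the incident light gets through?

N = 46

First polarizer halves the unpolarized light: factor 1/2.
Each further stage multiplies by cos²(8°) = 0.9806.
After N polarizers: T = 0.5·0.9806^(N−1). Require T < 0.21 ⇒ N−1 > ln(0.21/0.5)/ln(0.9806) = 44.35, so N−1 ≥ 45 and N = 46.
Check: N=46 gives T = 0.2074 < 0.21; N=45 gives T = 0.2115.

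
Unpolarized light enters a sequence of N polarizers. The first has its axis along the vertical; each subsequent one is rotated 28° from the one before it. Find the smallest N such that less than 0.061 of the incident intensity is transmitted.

N = 10

First polarizer halves the unpolarized light: factor 1/2.
Each further stage multiplies by cos²(28°) = 0.7796.
After N polarizers: T = 0.5·0.7796^(N−1). Require T < 0.061 ⇒ N−1 > ln(0.061/0.5)/ln(0.7796) = 8.45, so N−1 ≥ 9 and N = 10.
Check: N=10 gives T = 0.05319 < 0.061; N=9 gives T = 0.06822.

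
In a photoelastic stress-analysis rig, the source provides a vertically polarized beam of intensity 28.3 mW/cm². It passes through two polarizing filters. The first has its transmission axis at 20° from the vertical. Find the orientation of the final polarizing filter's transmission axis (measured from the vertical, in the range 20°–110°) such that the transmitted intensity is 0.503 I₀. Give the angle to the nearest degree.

I₁ = I₀ cos²(20° − 0°) = I₀ cos²(20°) = 0.883 I₀.
Need I₂/I₀ = 0.503, so cos²(θ − 20°) = 0.503 / 0.883 = 0.5696.
θ − 20° = arccos(√0.5696) = 41.0°, giving θ ≈ 20 + 41.0 = 61.0°.

θ ≈ 61°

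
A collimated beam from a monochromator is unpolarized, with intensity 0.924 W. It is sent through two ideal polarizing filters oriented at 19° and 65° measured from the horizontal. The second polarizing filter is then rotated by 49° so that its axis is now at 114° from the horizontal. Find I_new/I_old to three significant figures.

Before rotation:
Unpolarized light through the first polarizer → I₁ = ½ I₀, now polarized at 19°.
I₂ = I₁ cos²(65° − 19°) = 0.5 I₀ · cos²(46°) = 0.2413 I₀.
After rotation:
Unpolarized light through the first polarizer → I₁ = ½ I₀, now polarized at 19°.
Angle between axes 1 and 2: 85°. I₂ = 0.5 I₀ · cos²(85°) = 0.003798 I₀.
Ratio = 0.003798 / 0.2413 = 0.01574.

I_new/I_old ≈ 0.0157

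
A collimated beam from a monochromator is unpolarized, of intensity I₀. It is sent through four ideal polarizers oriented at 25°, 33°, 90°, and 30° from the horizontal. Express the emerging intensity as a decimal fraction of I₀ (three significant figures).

≈ 0.0364 I₀

Unpolarized light through the first polarizer → I₁ = ½ I₀, now polarized at 25°.
I₂ = I₁ cos²(33° − 25°) = 0.5 I₀ · cos²(8°) = 0.4903 I₀.
I₃ = I₂ cos²(90° − 33°) = 0.4903 I₀ · cos²(57°) = 0.1454 I₀.
I₄ = I₃ cos²(30° − 90°) = 0.1454 I₀ · cos²(60°) = 0.03636 I₀.
Transmitted fraction = 0.03636.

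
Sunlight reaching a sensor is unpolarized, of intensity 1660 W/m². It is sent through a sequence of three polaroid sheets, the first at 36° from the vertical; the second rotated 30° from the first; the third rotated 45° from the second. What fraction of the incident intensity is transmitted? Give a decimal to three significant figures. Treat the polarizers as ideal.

Unpolarized light through the first polarizer → I₁ = 1660 W/m²/2 = 830 W/m², polarized at 36°.
I₂ = I₁ · cos²(30°) = 830 · 0.75 = 622.5 W/m².
I₃ = I₂ · cos²(45°) = 622.5 · 0.5 = 311.3 W/m².
Transmitted fraction = 0.1875.

I/I₀ ≈ 0.188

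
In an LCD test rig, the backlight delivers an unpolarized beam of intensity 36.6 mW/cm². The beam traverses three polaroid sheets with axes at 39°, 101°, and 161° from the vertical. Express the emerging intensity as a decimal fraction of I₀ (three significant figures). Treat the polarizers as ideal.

I/I₀ ≈ 0.0276

Unpolarized light through the first polarizer → I₁ = 36.6 mW/cm²/2 = 18.3 mW/cm², polarized at 39°.
I₂ = I₁ · cos²(62°) = 18.3 · 0.2204 = 4.033 mW/cm².
I₃ = I₂ · cos²(60°) = 4.033 · 0.25 = 1.008 mW/cm².
Transmitted fraction = 0.02755.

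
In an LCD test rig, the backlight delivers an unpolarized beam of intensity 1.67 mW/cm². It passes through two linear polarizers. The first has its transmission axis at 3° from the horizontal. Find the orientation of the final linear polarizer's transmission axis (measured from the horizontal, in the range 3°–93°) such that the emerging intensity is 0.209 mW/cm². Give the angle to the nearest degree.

Unpolarized light through the first polarizer → I₁ = ½ I₀, now polarized at 3°.
Target fraction: 0.209 / 1.67 mW/cm² = 0.1251 of I₀.
Need I₂/I₀ = 0.1251, so cos²(θ − 3°) = 0.1251 / 0.5 = 0.2503.
θ − 3° = arccos(√0.2503) = 60.0°, giving θ ≈ 3 + 60.0 = 63.0°.

θ ≈ 63°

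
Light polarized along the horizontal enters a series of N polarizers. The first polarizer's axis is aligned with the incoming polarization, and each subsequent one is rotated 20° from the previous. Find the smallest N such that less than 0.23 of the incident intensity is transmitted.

First polarizer is aligned with the polarization: full transmission.
Each further stage multiplies by cos²(20°) = 0.883.
After N polarizers: T = 0.883^(N−1). Require T < 0.23 ⇒ N−1 > ln(0.23)/ln(0.883) = 11.81, so N−1 ≥ 12 and N = 13.
Check: N=13 gives T = 0.2247 < 0.23; N=12 gives T = 0.2545.

N = 13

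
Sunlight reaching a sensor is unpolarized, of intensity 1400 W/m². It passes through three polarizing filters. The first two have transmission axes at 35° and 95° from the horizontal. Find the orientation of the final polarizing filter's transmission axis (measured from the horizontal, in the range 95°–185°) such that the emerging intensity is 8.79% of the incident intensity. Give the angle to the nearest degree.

θ ≈ 128°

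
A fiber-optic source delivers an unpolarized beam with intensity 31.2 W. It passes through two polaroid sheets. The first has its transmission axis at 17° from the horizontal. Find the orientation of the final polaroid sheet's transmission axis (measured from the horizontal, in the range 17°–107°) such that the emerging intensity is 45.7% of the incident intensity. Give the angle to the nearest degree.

θ ≈ 34°

Unpolarized light through the first polarizer → I₁ = ½ I₀, now polarized at 17°.
Need I₂/I₀ = 0.457, so cos²(θ − 17°) = 0.457 / 0.5 = 0.914.
θ − 17° = arccos(√0.914) = 17.1°, giving θ ≈ 17 + 17.1 = 34.1°.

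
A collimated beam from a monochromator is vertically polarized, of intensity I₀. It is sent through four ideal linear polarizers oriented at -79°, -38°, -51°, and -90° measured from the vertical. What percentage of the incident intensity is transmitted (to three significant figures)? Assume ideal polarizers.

By Malus's law, I₁ = I₀ cos²(-79° − 0°) = I₀ cos²(79°) = 0.03641 I₀.
I₂ = I₁ cos²(-38° + 79°) = 0.03641 I₀ · cos²(41°) = 0.02074 I₀.
I₃ = I₂ cos²(-51° + 38°) = 0.02074 I₀ · cos²(13°) = 0.01969 I₀.
I₄ = I₃ cos²(-90° + 51°) = 0.01969 I₀ · cos²(39°) = 0.01189 I₀.
That is 1.189% of the incident intensity.

≈ 1.19%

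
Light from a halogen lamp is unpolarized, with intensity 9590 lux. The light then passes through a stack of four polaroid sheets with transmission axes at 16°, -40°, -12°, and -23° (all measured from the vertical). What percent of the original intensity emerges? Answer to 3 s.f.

≈ 11.7%

Unpolarized light through the first polarizer → I₁ = 9590 lux/2 = 4795 lux, polarized at 16°.
I₂ = I₁ · cos²(56°) = 4795 · 0.3127 = 1499 lux.
I₃ = I₂ · cos²(28°) = 1499 · 0.7796 = 1169 lux.
I₄ = I₃ · cos²(11°) = 1169 · 0.9636 = 1126 lux.
That is 11.75% of the incident intensity.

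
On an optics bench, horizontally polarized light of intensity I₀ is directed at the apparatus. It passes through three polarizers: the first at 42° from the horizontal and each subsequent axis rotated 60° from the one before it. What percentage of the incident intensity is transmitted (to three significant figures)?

I₁ = I₀ cos²(42° − 0°) = I₀ cos²(42°) = 0.5523 I₀.
I₂ = I₁ cos²(60°) = 0.5523 · 0.25 I₀ = 0.1381 I₀.
I₃ = I₂ cos²(60°) = 0.1381 · 0.25 I₀ = 0.03452 I₀.
That is 3.452% of the incident intensity.

≈ 3.45%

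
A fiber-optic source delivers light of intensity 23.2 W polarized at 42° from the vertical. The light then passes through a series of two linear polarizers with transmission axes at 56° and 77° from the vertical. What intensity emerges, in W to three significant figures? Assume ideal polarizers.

I ≈ 19.0 W

I₁ = 23.2 W · cos²(14°) = 21.84 W.
I₂ = I₁ · cos²(21°) = 21.84 · 0.8716 = 19.04 W.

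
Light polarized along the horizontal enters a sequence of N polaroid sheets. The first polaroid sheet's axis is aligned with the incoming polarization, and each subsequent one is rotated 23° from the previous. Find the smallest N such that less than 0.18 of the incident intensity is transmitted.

N = 12

First polarizer is aligned with the polarization: full transmission.
Each further stage multiplies by cos²(23°) = 0.8473.
After N polarizers: T = 0.8473^(N−1). Require T < 0.18 ⇒ N−1 > ln(0.18)/ln(0.8473) = 10.35, so N−1 ≥ 11 and N = 12.
Check: N=12 gives T = 0.1616 < 0.18; N=11 gives T = 0.1908.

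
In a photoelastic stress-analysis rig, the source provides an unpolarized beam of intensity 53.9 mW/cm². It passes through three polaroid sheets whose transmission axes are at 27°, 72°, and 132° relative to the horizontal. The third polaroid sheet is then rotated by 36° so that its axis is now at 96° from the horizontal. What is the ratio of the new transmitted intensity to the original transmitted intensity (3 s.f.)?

Before rotation:
Unpolarized light through the first polarizer → I₁ = ½ I₀, now polarized at 27°.
I₂ = I₁ cos²(72° − 27°) = 0.5 I₀ · cos²(45°) = 0.25 I₀.
I₃ = I₂ cos²(132° − 72°) = 0.25 I₀ · cos²(60°) = 0.0625 I₀.
After rotation:
Unpolarized light through the first polarizer → I₁ = ½ I₀, now polarized at 27°.
I₂ = I₁ cos²(72° − 27°) = 0.5 I₀ · cos²(45°) = 0.25 I₀.
I₃ = I₂ cos²(96° − 72°) = 0.25 I₀ · cos²(24°) = 0.2086 I₀.
Ratio = 0.2086 / 0.0625 = 3.338.

I_new/I_old ≈ 3.34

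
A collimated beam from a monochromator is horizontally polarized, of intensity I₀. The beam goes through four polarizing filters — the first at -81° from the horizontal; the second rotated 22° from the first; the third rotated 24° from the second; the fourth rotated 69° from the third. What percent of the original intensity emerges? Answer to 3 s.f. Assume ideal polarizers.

≈ 0.225%

By Malus's law, I₁ = I₀ cos²(-81° − 0°) = I₀ cos²(81°) = 0.02447 I₀.
I₂ = I₁ cos²(22°) = 0.02447 · 0.8597 I₀ = 0.02104 I₀.
I₃ = I₂ cos²(24°) = 0.02104 · 0.8346 I₀ = 0.01756 I₀.
I₄ = I₃ cos²(69°) = 0.01756 · 0.1284 I₀ = 0.002255 I₀.
That is 0.2255% of the incident intensity.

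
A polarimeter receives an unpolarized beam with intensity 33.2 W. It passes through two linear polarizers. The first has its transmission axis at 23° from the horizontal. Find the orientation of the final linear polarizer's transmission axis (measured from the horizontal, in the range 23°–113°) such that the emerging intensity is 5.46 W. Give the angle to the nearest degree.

Unpolarized light through the first polarizer → I₁ = ½ I₀, now polarized at 23°.
Target fraction: 5.46 / 33.2 W = 0.1645 of I₀.
Need I₂/I₀ = 0.1645, so cos²(θ − 23°) = 0.1645 / 0.5 = 0.3289.
θ − 23° = arccos(√0.3289) = 55.0°, giving θ ≈ 23 + 55.0 = 78.0°.

θ ≈ 78°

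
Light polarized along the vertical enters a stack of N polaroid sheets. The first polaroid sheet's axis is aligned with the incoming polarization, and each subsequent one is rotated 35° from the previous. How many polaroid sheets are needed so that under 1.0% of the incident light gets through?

First polarizer is aligned with the polarization: full transmission.
Each further stage multiplies by cos²(35°) = 0.671.
After N polarizers: T = 0.671^(N−1). Require T < 0.010 ⇒ N−1 > ln(0.010)/ln(0.671) = 11.54, so N−1 ≥ 12 and N = 13.
Check: N=13 gives T = 0.008332 < 0.010; N=12 gives T = 0.01242.

N = 13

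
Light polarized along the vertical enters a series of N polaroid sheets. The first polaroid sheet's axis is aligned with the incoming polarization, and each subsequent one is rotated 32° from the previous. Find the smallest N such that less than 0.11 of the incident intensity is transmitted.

N = 8

First polarizer is aligned with the polarization: full transmission.
Each further stage multiplies by cos²(32°) = 0.7192.
After N polarizers: T = 0.7192^(N−1). Require T < 0.11 ⇒ N−1 > ln(0.11)/ln(0.7192) = 6.70, so N−1 ≥ 7 and N = 8.
Check: N=8 gives T = 0.09951 < 0.11; N=7 gives T = 0.1384.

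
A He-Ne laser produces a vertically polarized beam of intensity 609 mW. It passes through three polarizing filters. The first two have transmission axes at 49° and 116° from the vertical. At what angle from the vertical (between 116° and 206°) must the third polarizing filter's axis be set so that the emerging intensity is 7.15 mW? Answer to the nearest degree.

I₁ = I₀ cos²(49° − 0°) = I₀ cos²(49°) = 0.4304 I₀.
I₂ = I₁ cos²(116° − 49°) = 0.4304 I₀ · cos²(67°) = 0.06571 I₀.
Target fraction: 7.15 / 609 mW = 0.01174 of I₀.
Need I₃/I₀ = 0.01174, so cos²(θ − 116°) = 0.01174 / 0.06571 = 0.1787.
θ − 116° = arccos(√0.1787) = 65.0°, giving θ ≈ 116 + 65.0 = 181.0°.

θ ≈ 181°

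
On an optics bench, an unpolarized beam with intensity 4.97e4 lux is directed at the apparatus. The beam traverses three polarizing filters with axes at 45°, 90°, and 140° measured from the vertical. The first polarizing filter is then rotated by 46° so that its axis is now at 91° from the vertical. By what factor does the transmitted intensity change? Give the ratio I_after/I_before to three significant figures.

Before rotation:
Unpolarized light through the first polarizer → I₁ = ½ I₀, now polarized at 45°.
I₂ = I₁ cos²(90° − 45°) = 0.5 I₀ · cos²(45°) = 0.25 I₀.
I₃ = I₂ cos²(140° − 90°) = 0.25 I₀ · cos²(50°) = 0.1033 I₀.
After rotation:
Unpolarized light through the first polarizer → I₁ = ½ I₀, now polarized at 91°.
I₂ = I₁ cos²(90° − 91°) = 0.5 I₀ · cos²(1°) = 0.4998 I₀.
I₃ = I₂ cos²(140° − 90°) = 0.4998 I₀ · cos²(50°) = 0.2065 I₀.
Ratio = 0.2065 / 0.1033 = 1.999.

I_new/I_old ≈ 2.00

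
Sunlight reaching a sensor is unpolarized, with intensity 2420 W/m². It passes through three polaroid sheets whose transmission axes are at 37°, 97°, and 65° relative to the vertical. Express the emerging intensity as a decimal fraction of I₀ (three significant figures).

I/I₀ ≈ 0.0899

Unpolarized light through the first polarizer → I₁ = 2420 W/m²/2 = 1210 W/m², polarized at 37°.
I₂ = I₁ · cos²(60°) = 1210 · 0.25 = 302.5 W/m².
I₃ = I₂ · cos²(32°) = 302.5 · 0.7192 = 217.6 W/m².
Transmitted fraction = 0.0899.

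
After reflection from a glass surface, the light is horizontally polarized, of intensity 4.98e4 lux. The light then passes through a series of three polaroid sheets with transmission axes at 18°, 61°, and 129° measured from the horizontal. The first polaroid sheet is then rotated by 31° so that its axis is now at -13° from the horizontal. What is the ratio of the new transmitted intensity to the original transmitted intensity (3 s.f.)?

I_new/I_old ≈ 0.149

Before rotation:
I₁ = I₀ cos²(18° − 0°) = I₀ cos²(18°) = 0.9045 I₀.
I₂ = I₁ cos²(61° − 18°) = 0.9045 I₀ · cos²(43°) = 0.4838 I₀.
I₃ = I₂ cos²(129° − 61°) = 0.4838 I₀ · cos²(68°) = 0.06789 I₀.
After rotation:
I₁ = I₀ cos²(-13° − 0°) = I₀ cos²(13°) = 0.9494 I₀.
I₂ = I₁ cos²(61° + 13°) = 0.9494 I₀ · cos²(74°) = 0.07213 I₀.
I₃ = I₂ cos²(129° − 61°) = 0.07213 I₀ · cos²(68°) = 0.01012 I₀.
Ratio = 0.01012 / 0.06789 = 0.1491.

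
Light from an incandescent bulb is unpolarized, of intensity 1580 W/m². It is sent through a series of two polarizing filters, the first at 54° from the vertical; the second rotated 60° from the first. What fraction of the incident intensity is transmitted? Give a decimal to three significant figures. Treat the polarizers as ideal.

Unpolarized light through the first polarizer → I₁ = 1580 W/m²/2 = 790 W/m², polarized at 54°.
I₂ = I₁ · cos²(60°) = 790 · 0.25 = 197.5 W/m².
Transmitted fraction = 0.125.

I/I₀ ≈ 0.125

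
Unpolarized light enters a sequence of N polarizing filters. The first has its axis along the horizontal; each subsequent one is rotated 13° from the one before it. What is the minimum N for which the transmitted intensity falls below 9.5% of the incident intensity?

N = 33

First polarizer halves the unpolarized light: factor 1/2.
Each further stage multiplies by cos²(13°) = 0.9494.
After N polarizers: T = 0.5·0.9494^(N−1). Require T < 0.095 ⇒ N−1 > ln(0.095/0.5)/ln(0.9494) = 31.98, so N−1 ≥ 32 and N = 33.
Check: N=33 gives T = 0.09491 < 0.095; N=32 gives T = 0.09997.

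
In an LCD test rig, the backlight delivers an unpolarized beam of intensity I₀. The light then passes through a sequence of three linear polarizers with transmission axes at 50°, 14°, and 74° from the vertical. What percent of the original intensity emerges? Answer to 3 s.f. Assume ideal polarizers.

Unpolarized light through the first polarizer → I₁ = ½ I₀, now polarized at 50°.
I₂ = I₁ cos²(14° − 50°) = 0.5 I₀ · cos²(36°) = 0.3273 I₀.
I₃ = I₂ cos²(74° − 14°) = 0.3273 I₀ · cos²(60°) = 0.08181 I₀.
That is 8.181% of the incident intensity.

≈ 8.18%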